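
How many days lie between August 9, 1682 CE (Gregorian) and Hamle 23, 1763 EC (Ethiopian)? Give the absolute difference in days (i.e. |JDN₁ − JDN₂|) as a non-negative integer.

First date → JDN 2335619; second date → JDN 2368113.
The interval is |2335619 − 2368113| = 32494 days.

32494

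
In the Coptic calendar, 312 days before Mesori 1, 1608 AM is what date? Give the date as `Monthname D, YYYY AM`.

JDN of Mesori 1, 1608 AM = 2412317.
2412317 − 312 = 2412005.
JDN 2412005 in the Coptic calendar is Thout 19, 1608 AM.

Thout 19, 1608 AM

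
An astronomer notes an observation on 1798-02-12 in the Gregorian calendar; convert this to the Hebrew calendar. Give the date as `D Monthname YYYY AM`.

Both dates share Julian Day Number 2377809; in the Hebrew calendar that is 26 Shevat 5558 AM.

26 Shevat 5558 AM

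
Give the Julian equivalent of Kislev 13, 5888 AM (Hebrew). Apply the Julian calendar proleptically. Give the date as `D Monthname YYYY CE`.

4 November 2127 CE

Julian Day Number of the source date = 2498252.
Converting JDN 2498252 to the Julian calendar gives 4 November 2127 CE.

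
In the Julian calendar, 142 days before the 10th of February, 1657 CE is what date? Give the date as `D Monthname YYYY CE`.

JDN of the 10th of February, 1657 CE = 2326318.
2326318 − 142 = 2326176.
JDN 2326176 in the Julian calendar is 21 September 1656 CE.

21 September 1656 CE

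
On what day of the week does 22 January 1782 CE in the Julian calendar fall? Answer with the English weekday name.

Equivalently 2 February 1782 Gregorian, JDN 2371955.
Since JDN mod 7 = 5 (0 = Monday), the day is Saturday.

Saturday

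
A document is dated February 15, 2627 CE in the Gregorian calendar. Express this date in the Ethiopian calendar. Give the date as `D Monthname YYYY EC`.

Both dates share Julian Day Number 2680597; in the Ethiopian calendar that is 3 Yekatit 2619 EC.

3 Yekatit 2619 EC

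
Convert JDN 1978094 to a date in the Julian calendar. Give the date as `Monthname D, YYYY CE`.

JDN 1978094 is 27 September 703 in the proleptic Gregorian calendar.
In the Julian calendar that day is September 23, 703 CE.

September 23, 703 CE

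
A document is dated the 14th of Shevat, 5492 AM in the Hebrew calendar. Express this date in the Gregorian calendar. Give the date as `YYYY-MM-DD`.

1732-02-10

Both dates share Julian Day Number 2353700; in the Gregorian calendar that is 10 February 1732 CE.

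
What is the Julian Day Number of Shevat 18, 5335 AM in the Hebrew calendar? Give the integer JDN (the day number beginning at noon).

2296355

In the proleptic Gregorian calendar the same day is 8 February 1575.
JDN 2299161 is 15 October 1582 CE (Gregorian); the target day is −2806 days from there, so JDN = 2296355.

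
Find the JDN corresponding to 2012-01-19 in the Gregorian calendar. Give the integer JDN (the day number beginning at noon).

JDN 2400001 is 17 November 1858 CE (Gregorian), MJD 0; the target day is +55945 days from there, so JDN = 2455946.

2455946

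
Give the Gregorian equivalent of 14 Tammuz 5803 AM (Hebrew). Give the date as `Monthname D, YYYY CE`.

Both dates share Julian Day Number 2467453; in the Gregorian calendar that is 22 July 2043 CE.

July 22, 2043 CE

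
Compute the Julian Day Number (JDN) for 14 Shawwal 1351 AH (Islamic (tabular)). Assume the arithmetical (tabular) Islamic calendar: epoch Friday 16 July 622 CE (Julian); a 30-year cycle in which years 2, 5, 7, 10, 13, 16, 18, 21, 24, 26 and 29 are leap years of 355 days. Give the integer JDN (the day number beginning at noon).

2427114

In the Gregorian calendar the same day is 10 February 1933.
JDN 2400001 is 17 November 1858 CE (Gregorian), MJD 0; the target day is +27113 days from there, so JDN = 2427114.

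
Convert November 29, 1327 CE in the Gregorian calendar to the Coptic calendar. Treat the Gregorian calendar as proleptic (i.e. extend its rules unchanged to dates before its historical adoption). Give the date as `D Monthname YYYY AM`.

24 Hathor 1044 AM

Julian Day Number of the source date = 2206069.
Converting JDN 2206069 to the Coptic calendar gives 24 Hathor 1044 AM.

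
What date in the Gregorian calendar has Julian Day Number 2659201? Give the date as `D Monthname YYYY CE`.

Counting from JDN 2299161 = 15 Oct 1582 gives an offset of 360040 days.

17 July 2568 CE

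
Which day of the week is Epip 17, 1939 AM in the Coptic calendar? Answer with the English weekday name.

In the Gregorian calendar this is 26 July 2223 (JDN 2533200).
JDN 2533200 mod 7 = 5, and JDN 0 was a Monday, so this is a Saturday.

Saturday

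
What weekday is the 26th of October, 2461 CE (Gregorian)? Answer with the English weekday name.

2620221 ≡ 2 (mod 7); counting from Monday = 0 gives Wednesday.

Wednesday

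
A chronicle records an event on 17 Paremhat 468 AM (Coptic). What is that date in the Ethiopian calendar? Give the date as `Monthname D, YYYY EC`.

Megabit 17, 744 EC

The source date corresponds to 17 March 752 in the proleptic Gregorian calendar (JDN 1995798).
That day falls on 17 Megabit 744 EC in the Ethiopian calendar.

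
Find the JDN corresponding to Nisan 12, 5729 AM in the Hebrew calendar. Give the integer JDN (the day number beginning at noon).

Equivalently 31 March 1969 (Gregorian).
JDN 2400001 is 17 November 1858 CE (Gregorian), MJD 0; the target day is +40311 days from there, so JDN = 2440312.

2440312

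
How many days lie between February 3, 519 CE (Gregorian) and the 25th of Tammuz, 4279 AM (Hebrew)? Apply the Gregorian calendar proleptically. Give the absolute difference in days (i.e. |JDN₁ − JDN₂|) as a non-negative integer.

JDN of the first date = 1910654.
JDN of the second date = 1910811.
|1910811 − 1910654| = 157.

157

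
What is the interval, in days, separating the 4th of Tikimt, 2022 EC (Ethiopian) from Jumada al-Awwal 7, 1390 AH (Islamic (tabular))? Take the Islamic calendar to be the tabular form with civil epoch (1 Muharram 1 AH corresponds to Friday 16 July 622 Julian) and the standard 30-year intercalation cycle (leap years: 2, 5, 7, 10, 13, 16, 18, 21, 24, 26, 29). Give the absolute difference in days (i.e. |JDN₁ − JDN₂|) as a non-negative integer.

JDN of the first date = 2462424.
JDN of the second date = 2440779.
|2440779 − 2462424| = 21645.

21645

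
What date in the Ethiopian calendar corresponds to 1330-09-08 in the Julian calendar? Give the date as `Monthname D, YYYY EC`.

Julian Day Number of the source date = 2207091.
Converting JDN 2207091 to the Ethiopian calendar gives 11 Meskerem 1323 EC.

Meskerem 11, 1323 EC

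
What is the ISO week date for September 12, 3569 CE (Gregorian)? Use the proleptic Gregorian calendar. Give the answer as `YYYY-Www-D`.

The weekday is Friday (ISO weekday 5).
That Friday belongs to ISO week 37 of ISO year 3569.

3569-W37-5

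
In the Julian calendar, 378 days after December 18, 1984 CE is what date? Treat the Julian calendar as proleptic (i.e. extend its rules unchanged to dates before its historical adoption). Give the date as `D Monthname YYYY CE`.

31 December 1985 CE

JDN of December 18, 1984 CE = 2446066.
2446066 + 378 = 2446444.
JDN 2446444 in the Julian calendar is 31 December 1985 CE.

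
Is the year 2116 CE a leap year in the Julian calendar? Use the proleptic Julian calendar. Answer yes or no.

2116 mod 4 = 0, so it is a leap year in the Julian calendar.

yes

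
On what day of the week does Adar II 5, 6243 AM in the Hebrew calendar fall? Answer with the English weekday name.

Sunday

This is JDN 2628030 (14 March 2483 Gregorian).
JDN 2628030 mod 7 = 6, and JDN 0 was a Monday, so this is a Sunday.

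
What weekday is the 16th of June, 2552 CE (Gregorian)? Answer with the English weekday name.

Friday

2653326 ≡ 4 (mod 7); counting from Monday = 0 gives Friday.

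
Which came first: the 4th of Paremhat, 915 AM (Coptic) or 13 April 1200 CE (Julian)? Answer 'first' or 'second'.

Converting both to JDN: 2159051 vs 2159461; the smaller is the first.

first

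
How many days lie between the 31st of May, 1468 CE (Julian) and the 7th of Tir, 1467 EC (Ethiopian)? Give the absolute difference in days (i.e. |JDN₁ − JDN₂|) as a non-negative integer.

JDN of the first date = 2257396.
JDN of the second date = 2259803.
|2259803 − 2257396| = 2407.

2407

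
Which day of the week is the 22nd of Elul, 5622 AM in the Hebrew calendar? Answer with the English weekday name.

This is JDN 2401401 (17 September 1862 Gregorian).
Since JDN mod 7 = 2 (0 = Monday), the day is Wednesday.

Wednesday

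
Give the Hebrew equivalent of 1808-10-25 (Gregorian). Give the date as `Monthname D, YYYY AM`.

Julian Day Number of the source date = 2381716.
Converting JDN 2381716 to the Hebrew calendar gives 4 Cheshvan 5569 AM.

Cheshvan 4, 5569 AM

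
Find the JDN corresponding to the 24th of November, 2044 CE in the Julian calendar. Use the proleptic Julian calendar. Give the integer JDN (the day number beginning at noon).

Equivalently 7 December 2044 (Gregorian).
JDN 2400001 is 17 November 1858 CE (Gregorian), MJD 0; the target day is +67956 days from there, so JDN = 2467957.

2467957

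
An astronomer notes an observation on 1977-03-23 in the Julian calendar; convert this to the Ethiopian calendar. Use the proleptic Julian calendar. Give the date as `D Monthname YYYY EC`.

The source date corresponds to 5 April 1977 in the Gregorian calendar (JDN 2443239).
That day falls on 27 Megabit 1969 EC in the Ethiopian calendar.

27 Megabit 1969 EC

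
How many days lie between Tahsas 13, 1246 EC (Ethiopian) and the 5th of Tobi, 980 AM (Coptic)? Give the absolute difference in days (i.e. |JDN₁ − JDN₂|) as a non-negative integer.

3675

JDN of the first date = 2179059.
JDN of the second date = 2182734.
|2182734 − 2179059| = 3675.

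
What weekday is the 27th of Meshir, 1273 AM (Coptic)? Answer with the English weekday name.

Sunday

Equivalently 3 March 1557 Gregorian, JDN 2289804.
Since JDN mod 7 = 6 (0 = Monday), the day is Sunday.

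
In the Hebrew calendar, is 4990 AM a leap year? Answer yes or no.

no

Hebrew year 4990 is year 12 of its 19-year Metonic cycle; leap years are at positions 3, 6, 8, 11, 14, 17, 19, so it is a common year (12 months).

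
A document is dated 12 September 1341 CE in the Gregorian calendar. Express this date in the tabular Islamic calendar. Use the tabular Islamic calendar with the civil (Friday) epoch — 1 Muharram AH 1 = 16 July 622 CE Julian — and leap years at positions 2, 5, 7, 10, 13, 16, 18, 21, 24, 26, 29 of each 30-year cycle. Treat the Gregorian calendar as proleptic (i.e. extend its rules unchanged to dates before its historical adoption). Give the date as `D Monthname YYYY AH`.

Both dates share Julian Day Number 2211105; in the tabular Islamic calendar that is 21 Rabi' al-Awwal 742 AH.

21 Rabi' al-Awwal 742 AH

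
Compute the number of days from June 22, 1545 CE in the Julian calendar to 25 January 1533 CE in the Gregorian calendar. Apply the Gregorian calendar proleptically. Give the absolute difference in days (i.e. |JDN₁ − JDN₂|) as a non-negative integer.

First date → JDN 2285542; second date → JDN 2281001.
The interval is |2285542 − 2281001| = 4541 days.

4541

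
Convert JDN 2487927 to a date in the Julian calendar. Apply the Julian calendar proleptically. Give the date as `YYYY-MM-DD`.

2099-07-29

JDN 2487927 is 11 August 2099 in the Gregorian calendar.
In the Julian calendar that day is 2099-07-29.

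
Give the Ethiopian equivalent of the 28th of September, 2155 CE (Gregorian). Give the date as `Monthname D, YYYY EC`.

Both dates share Julian Day Number 2508428; in the Ethiopian calendar that is 16 Meskerem 2148 EC.

Meskerem 16, 2148 EC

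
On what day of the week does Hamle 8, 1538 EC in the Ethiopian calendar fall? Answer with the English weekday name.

Equivalently 12 July 1546 Gregorian, JDN 2285917.
JDN 2285917 mod 7 = 4, and JDN 0 was a Monday, so this is a Friday.

Friday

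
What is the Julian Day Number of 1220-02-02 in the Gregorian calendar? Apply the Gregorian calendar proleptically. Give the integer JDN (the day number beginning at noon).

JDN 2299161 is 15 October 1582 CE (Gregorian); the target day is −132473 days from there, so JDN = 2166688.

2166688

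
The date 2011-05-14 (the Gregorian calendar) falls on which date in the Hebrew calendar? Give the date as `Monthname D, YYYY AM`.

Both dates share Julian Day Number 2455696; in the Hebrew calendar that is 10 Iyar 5771 AM.

Iyar 10, 5771 AM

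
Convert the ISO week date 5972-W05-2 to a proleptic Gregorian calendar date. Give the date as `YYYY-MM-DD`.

ISO week 1 of 5972 is the week containing the first Thursday of 5972.
Week 5, day 2 (Tuesday) lands on 5972-02-01.

5972-02-01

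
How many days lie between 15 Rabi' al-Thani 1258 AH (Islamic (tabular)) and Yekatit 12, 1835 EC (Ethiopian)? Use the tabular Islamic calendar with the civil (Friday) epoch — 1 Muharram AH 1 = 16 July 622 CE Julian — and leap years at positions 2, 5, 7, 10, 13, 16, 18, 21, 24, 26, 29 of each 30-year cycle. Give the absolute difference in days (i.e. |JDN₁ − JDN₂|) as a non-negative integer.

268

First date → JDN 2393982; second date → JDN 2394250.
The interval is |2393982 − 2394250| = 268 days.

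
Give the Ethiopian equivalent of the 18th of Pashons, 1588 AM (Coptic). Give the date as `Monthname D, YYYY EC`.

Ginbot 18, 1864 EC

Both dates share Julian Day Number 2404939; in the Ethiopian calendar that is 18 Ginbot 1864 EC.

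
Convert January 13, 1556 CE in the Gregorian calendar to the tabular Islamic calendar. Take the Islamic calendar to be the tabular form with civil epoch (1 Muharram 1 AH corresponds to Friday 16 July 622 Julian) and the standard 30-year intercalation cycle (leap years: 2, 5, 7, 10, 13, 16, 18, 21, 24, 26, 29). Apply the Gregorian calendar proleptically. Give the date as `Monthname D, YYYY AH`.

Julian Day Number of the source date = 2289389.
Converting JDN 2289389 to the tabular Islamic calendar gives 19 Safar 963 AH.

Safar 19, 963 AH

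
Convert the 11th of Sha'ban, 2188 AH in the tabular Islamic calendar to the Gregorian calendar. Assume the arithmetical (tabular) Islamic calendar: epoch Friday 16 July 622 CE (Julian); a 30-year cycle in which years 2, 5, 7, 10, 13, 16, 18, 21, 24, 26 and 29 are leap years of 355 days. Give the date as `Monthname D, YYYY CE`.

Both dates share Julian Day Number 2723657; in the Gregorian calendar that is 7 January 2745 CE.

January 7, 2745 CE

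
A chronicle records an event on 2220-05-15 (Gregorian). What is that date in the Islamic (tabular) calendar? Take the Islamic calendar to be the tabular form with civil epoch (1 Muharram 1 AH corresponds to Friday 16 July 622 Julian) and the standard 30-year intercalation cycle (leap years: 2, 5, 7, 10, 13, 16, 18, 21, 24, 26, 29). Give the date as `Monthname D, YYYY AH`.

Julian Day Number of the source date = 2532033.
Converting JDN 2532033 to the tabular Islamic calendar gives 11 Dhu al-Qa'dah 1647 AH.

Dhu al-Qa'dah 11, 1647 AH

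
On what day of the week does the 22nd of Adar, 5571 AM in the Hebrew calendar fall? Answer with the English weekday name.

Monday

In the Gregorian calendar this is 18 March 1811 (JDN 2382590).
Since JDN mod 7 = 0 (0 = Monday), the day is Monday.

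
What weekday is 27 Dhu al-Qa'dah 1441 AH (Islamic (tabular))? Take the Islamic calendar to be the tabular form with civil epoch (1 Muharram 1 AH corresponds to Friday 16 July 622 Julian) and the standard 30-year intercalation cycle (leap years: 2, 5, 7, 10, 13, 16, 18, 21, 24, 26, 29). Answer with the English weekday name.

Saturday

Equivalently 18 July 2020 Gregorian, JDN 2459049.
Since JDN mod 7 = 5 (0 = Monday), the day is Saturday.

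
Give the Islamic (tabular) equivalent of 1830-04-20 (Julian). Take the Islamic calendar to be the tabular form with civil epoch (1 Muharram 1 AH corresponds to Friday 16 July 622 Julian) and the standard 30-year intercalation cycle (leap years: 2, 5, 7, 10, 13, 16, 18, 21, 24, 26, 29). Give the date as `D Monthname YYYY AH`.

The source date corresponds to 2 May 1830 in the Gregorian calendar (JDN 2389575).
That day falls on 9 Dhu al-Qa'dah 1245 AH in the tabular Islamic calendar.

9 Dhu al-Qa'dah 1245 AH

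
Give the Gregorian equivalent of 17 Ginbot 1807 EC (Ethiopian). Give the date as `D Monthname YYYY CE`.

24 May 1815 CE

Julian Day Number of the source date = 2384118.
Converting JDN 2384118 to the Gregorian calendar gives 24 May 1815 CE.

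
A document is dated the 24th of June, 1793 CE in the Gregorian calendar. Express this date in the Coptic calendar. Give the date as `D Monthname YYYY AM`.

Both dates share Julian Day Number 2376115; in the Coptic calendar that is 19 Paoni 1509 AM.

19 Paoni 1509 AM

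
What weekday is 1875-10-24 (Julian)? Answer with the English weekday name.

Friday

In the Gregorian calendar this is 5 November 1875 (JDN 2406198).
Since JDN mod 7 = 4 (0 = Monday), the day is Friday.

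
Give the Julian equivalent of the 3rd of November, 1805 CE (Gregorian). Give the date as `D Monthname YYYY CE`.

The Julian–Gregorian offset here is 12 days (Julian trailing).
3 November 1805 Gregorian − 12 days → 22 October 1805 Julian.

22 October 1805 CE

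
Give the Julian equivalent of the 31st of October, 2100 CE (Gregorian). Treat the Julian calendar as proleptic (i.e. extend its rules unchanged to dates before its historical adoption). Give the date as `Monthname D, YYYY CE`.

For dates in this range the Gregorian date is 14 days ahead of the Julian.
31 October 2100 Gregorian − 14 days → 17 October 2100 Julian.

October 17, 2100 CE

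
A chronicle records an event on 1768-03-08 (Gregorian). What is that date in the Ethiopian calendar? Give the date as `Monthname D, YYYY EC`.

Megabit 1, 1760 EC

Julian Day Number of the source date = 2366876.
Converting JDN 2366876 to the Ethiopian calendar gives 1 Megabit 1760 EC.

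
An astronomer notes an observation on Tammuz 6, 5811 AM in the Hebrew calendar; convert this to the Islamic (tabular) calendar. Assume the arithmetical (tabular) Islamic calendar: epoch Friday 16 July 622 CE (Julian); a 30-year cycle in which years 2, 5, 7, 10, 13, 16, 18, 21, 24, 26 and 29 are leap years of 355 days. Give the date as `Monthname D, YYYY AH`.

Julian Day Number of the source date = 2470339.
Converting JDN 2470339 to the tabular Islamic calendar gives 6 Shawwal 1473 AH.

Shawwal 6, 1473 AH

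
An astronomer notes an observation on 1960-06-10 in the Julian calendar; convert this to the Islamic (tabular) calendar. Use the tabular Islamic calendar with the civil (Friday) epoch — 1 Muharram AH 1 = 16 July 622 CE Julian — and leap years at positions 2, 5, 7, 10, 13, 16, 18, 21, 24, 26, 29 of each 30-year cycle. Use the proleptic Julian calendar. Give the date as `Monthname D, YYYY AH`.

Julian Day Number of the source date = 2437109.
Converting JDN 2437109 to the tabular Islamic calendar gives 28 Dhu al-Hijjah 1379 AH.

Dhu al-Hijjah 28, 1379 AH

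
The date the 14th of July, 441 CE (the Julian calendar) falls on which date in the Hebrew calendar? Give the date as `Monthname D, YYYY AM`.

Av 10, 4201 AM

Julian Day Number of the source date = 1882328.
Converting JDN 1882328 to the Hebrew calendar gives 10 Av 4201 AM.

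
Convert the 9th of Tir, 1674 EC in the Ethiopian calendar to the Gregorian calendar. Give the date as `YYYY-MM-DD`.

1682-01-14

Julian Day Number of the source date = 2335412.
Converting JDN 2335412 to the Gregorian calendar gives 14 January 1682 CE.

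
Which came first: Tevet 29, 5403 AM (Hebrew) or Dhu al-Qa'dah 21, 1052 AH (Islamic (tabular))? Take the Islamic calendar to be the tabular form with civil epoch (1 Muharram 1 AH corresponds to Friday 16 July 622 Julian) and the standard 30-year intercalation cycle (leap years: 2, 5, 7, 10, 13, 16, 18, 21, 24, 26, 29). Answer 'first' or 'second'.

first

Converting both to JDN: 2321173 vs 2321194; the smaller is the first.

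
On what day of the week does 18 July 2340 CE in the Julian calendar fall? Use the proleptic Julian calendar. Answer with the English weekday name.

In the Gregorian calendar this is 3 August 2340 (JDN 2575942).
2575942 ≡ 5 (mod 7); counting from Monday = 0 gives Saturday.

Saturday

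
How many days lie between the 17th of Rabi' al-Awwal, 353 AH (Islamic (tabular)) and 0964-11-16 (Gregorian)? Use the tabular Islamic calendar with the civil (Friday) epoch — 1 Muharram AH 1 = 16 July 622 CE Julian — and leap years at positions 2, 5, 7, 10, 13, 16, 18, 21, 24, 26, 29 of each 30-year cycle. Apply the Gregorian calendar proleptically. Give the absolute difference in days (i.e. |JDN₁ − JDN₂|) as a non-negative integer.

222

JDN of the first date = 2073252.
JDN of the second date = 2073474.
|2073474 − 2073252| = 222.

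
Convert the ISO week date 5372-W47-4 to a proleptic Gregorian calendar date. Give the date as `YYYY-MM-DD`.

ISO week 1 of 5372 is the week containing the first Thursday of 5372.
Week 47, day 4 (Thursday) lands on 5372-11-19.

5372-11-19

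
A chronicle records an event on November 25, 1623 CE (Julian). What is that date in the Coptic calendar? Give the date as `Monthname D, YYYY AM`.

The source date corresponds to 5 December 1623 in the Gregorian calendar (JDN 2314187).
That day falls on 28 Hathor 1340 AM in the Coptic calendar.

Hathor 28, 1340 AM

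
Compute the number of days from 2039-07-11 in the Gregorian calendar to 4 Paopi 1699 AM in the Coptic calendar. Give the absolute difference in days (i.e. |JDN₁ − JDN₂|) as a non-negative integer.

JDN of the first date = 2465981.
JDN of the second date = 2445257.
|2445257 − 2465981| = 20724.

20724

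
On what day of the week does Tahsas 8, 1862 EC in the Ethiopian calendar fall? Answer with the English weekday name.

In the Gregorian calendar this is 16 December 1869 (JDN 2404048).
JDN 2404048 mod 7 = 3, and JDN 0 was a Monday, so this is a Thursday.

Thursday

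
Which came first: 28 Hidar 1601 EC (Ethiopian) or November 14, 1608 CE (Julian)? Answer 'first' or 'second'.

First date → JDN 2308708; second date → JDN 2308698.
JDN 2308698 < JDN 2308708, so the second date is earlier.

second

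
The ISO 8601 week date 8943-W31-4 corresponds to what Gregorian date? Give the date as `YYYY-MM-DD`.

ISO week 1 of 8943 is the week containing the first Thursday of 8943.
Week 31, day 4 (Thursday) lands on 8943-08-01.

8943-08-01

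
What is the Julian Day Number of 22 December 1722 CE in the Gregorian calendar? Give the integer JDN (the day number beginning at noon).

2350363

JDN 2299161 is 15 October 1582 CE (Gregorian); the target day is +51202 days from there, so JDN = 2350363.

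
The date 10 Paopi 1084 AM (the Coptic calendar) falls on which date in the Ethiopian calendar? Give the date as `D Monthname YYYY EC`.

10 Tikimt 1360 EC

The source date corresponds to 16 October 1367 in the proleptic Gregorian calendar (JDN 2220635).
That day falls on 10 Tikimt 1360 EC in the Ethiopian calendar.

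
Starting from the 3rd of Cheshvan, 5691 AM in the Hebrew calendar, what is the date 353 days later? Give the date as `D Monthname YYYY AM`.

The starting date is JDN 2426275; 2426275 + 353 = 2426628.
JDN 2426628 corresponds to 2 Cheshvan 5692 AM.

2 Cheshvan 5692 AM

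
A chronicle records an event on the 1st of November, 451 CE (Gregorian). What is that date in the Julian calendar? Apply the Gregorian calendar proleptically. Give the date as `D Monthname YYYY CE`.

The Julian–Gregorian offset here is 1 day (Julian trailing).
1 November 451 Gregorian − 1 day → 31 October 451 Julian.

31 October 451 CE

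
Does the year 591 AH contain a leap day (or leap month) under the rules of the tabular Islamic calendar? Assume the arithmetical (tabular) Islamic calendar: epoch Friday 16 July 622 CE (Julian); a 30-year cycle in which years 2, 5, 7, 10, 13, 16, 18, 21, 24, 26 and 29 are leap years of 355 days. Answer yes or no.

yes

Year 591 AH is year 21 of its 30-year cycle; leap positions are 2, 5, 7, 10, 13, 16, 18, 21, 24, 26, 29, so it is a leap year (355 days).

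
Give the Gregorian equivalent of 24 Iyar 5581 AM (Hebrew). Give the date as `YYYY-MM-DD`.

Julian Day Number of the source date = 2386312.
Converting JDN 2386312 to the Gregorian calendar gives 26 May 1821 CE.

1821-05-26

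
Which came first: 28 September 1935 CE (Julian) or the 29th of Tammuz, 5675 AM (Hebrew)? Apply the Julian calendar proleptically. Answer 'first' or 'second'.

The two dates have Julian Day Numbers 2428087 and 2420690 respectively.
Since 2420690 < 2428087, the second date comes first.

second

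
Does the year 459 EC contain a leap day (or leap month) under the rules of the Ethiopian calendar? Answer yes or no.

yes

459 mod 4 = 3; in the Ethiopian calendar a year is leap when year mod 4 = 3, so it is a leap year.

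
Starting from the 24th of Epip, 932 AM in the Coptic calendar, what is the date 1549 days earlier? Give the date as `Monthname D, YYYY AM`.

Parmouti 26, 928 AM

JDN of the 24th of Epip, 932 AM = 2165401.
2165401 − 1549 = 2163852.
JDN 2163852 in the Coptic calendar is Parmouti 26, 928 AM.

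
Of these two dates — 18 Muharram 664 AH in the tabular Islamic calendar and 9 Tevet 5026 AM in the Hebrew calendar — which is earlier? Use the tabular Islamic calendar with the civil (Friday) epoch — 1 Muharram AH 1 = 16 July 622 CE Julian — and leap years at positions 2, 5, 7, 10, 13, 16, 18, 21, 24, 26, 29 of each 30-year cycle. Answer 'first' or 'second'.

first

First date → JDN 2183402; second date → JDN 2183452.
JDN 2183402 < JDN 2183452, so the first date is earlier.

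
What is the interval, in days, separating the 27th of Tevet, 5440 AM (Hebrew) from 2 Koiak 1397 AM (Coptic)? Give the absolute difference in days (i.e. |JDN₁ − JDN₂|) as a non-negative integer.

JDN of the first date = 2334666.
JDN of the second date = 2335010.
|2335010 − 2334666| = 344.

344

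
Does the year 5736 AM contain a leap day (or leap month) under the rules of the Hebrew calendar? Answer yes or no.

Hebrew year 5736 is year 17 of its 19-year Metonic cycle; leap years are at positions 3, 6, 8, 11, 14, 17, 19, so it is a leap year (13 months).

yes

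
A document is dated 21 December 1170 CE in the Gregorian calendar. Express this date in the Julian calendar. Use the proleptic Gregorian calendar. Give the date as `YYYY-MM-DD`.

For dates in this range the Gregorian date is 7 days ahead of the Julian.
21 December 1170 Gregorian − 7 days → 14 December 1170 Julian.

1170-12-14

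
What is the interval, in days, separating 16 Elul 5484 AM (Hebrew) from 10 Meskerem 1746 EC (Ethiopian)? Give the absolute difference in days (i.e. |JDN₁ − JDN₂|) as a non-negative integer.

10606

First date → JDN 2350985; second date → JDN 2361591.
The interval is |2350985 − 2361591| = 10606 days.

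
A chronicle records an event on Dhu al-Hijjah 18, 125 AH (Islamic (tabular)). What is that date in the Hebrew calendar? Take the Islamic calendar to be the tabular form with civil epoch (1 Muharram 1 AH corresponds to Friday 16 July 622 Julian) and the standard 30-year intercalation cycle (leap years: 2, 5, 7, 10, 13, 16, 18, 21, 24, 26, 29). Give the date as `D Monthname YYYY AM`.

19 Tishrei 4504 AM

The source date corresponds to 16 October 743 in the proleptic Gregorian calendar (JDN 1992723).
That day falls on 19 Tishrei 4504 AM in the Hebrew calendar.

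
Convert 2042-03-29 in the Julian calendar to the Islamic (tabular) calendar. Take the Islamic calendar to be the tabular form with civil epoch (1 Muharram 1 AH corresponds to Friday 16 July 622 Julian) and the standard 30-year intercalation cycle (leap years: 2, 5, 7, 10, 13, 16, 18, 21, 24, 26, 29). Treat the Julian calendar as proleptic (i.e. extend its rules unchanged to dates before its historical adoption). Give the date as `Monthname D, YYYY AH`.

Rabi' al-Thani 20, 1464 AH

Both dates share Julian Day Number 2466986; in the tabular Islamic calendar that is 20 Rabi' al-Thani 1464 AH.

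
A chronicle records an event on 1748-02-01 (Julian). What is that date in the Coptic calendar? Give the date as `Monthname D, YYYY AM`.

The source date corresponds to 12 February 1748 in the Gregorian calendar (JDN 2359546).
That day falls on 6 Meshir 1464 AM in the Coptic calendar.

Meshir 6, 1464 AM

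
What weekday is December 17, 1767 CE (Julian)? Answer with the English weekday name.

Equivalently 28 December 1767 Gregorian, JDN 2366805.
Since JDN mod 7 = 0 (0 = Monday), the day is Monday.

Monday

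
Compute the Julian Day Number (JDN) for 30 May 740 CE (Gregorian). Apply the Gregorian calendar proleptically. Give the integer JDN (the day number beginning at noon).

1991489

JDN 2451545 is 1 January 2000 CE (Gregorian); the target day is −460056 days from there, so JDN = 1991489.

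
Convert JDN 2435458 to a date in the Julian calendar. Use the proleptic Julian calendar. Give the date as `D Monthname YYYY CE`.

The Gregorian equivalent of JDN 2435458 is 16 December 1955.
In the Julian calendar that day is 3 December 1955 CE.

3 December 1955 CE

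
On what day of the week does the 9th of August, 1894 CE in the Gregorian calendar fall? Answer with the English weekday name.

2413050 ≡ 3 (mod 7); counting from Monday = 0 gives Thursday.

Thursday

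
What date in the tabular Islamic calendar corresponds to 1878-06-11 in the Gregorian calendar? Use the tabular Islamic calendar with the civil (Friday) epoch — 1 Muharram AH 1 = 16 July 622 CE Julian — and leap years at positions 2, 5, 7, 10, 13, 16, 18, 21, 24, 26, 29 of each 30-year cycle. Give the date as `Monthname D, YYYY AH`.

Julian Day Number of the source date = 2407147.
Converting JDN 2407147 to the tabular Islamic calendar gives 10 Jumada al-Thani 1295 AH.

Jumada al-Thani 10, 1295 AH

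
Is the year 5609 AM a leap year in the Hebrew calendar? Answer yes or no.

Hebrew year 5609 is year 4 of its 19-year Metonic cycle; leap years are at positions 3, 6, 8, 11, 14, 17, 19, so it is a common year (12 months).

no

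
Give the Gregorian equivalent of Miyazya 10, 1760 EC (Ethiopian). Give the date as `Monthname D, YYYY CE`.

April 16, 1768 CE

Both dates share Julian Day Number 2366915; in the Gregorian calendar that is 16 April 1768 CE.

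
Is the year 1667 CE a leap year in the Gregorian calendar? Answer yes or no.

no

1667 is not divisible by 4, so it is a common year.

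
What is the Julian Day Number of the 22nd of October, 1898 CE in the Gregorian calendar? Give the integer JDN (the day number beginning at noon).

2414585

JDN 2451545 is 1 January 2000 CE (Gregorian); the target day is −36960 days from there, so JDN = 2414585.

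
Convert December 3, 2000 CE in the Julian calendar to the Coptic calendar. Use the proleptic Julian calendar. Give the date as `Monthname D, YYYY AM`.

The source date corresponds to 16 December 2000 in the Gregorian calendar (JDN 2451895).
That day falls on 7 Koiak 1717 AM in the Coptic calendar.

Koiak 7, 1717 AM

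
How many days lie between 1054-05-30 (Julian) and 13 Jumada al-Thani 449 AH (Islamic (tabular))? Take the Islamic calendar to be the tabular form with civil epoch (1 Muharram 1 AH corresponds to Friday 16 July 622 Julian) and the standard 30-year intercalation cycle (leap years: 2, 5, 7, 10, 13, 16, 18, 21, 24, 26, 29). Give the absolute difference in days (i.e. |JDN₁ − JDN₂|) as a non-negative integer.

JDN of the first date = 2106181.
JDN of the second date = 2107356.
|2107356 − 2106181| = 1175.

1175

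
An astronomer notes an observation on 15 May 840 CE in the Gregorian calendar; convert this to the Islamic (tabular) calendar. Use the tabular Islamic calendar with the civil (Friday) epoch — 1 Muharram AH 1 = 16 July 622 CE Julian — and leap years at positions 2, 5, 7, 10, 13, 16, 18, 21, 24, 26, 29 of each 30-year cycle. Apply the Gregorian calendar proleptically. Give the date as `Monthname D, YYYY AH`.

Both dates share Julian Day Number 2027999; in the tabular Islamic calendar that is 5 Rajab 225 AH.

Rajab 5, 225 AH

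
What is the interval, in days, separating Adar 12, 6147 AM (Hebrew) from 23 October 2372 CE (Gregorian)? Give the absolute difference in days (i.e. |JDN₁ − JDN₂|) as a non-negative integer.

JDN of the first date = 2592955.
JDN of the second date = 2587711.
|2587711 − 2592955| = 5244.

5244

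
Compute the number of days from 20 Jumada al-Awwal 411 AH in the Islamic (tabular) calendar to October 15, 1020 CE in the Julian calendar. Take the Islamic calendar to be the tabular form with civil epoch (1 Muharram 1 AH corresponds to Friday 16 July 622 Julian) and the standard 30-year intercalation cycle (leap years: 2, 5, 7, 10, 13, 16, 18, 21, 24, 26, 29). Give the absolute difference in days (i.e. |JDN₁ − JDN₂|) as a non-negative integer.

First date → JDN 2093867; second date → JDN 2093901.
The interval is |2093867 − 2093901| = 34 days.

34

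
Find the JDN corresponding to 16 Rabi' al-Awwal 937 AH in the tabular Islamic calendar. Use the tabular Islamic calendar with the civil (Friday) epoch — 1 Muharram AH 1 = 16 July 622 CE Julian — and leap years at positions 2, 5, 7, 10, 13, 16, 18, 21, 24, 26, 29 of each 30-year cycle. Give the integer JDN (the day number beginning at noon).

2280201

In the proleptic Gregorian calendar the same day is 17 November 1530.
JDN 2451545 is 1 January 2000 CE (Gregorian); the target day is −171344 days from there, so JDN = 2280201.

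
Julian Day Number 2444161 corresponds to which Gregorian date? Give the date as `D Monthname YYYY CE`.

14 October 1979 CE

JDN 2451545 is 1 Jan 2000; 2444161 is −7384 days from there.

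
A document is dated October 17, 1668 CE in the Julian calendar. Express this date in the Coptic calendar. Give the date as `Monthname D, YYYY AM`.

Julian Day Number of the source date = 2330585.
Converting JDN 2330585 to the Coptic calendar gives 20 Paopi 1385 AM.

Paopi 20, 1385 AM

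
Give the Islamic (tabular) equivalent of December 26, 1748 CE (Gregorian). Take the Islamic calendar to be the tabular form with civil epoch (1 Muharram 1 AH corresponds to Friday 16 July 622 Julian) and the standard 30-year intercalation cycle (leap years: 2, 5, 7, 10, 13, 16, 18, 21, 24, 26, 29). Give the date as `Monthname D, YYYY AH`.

Muharram 5, 1162 AH

Julian Day Number of the source date = 2359864.
Converting JDN 2359864 to the tabular Islamic calendar gives 5 Muharram 1162 AH.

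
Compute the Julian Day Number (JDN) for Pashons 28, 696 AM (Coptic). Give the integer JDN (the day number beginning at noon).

Equivalently 28 May 980 (proleptic Gregorian).
JDN 2299161 is 15 October 1582 CE (Gregorian); the target day is −220015 days from there, so JDN = 2079146.

2079146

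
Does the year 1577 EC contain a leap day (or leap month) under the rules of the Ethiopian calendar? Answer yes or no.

no

1577 mod 4 = 1; in the Ethiopian calendar a year is leap when year mod 4 = 3, so it is a common year.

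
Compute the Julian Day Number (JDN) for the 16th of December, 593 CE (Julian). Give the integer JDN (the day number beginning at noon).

Equivalently 18 December 593 (proleptic Gregorian).
JDN 2451545 is 1 January 2000 CE (Gregorian); the target day is −513544 days from there, so JDN = 1938001.

1938001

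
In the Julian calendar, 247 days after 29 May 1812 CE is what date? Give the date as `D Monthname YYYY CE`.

The starting date is JDN 2383040; 2383040 + 247 = 2383287.
JDN 2383287 corresponds to 31 January 1813 CE.

31 January 1813 CE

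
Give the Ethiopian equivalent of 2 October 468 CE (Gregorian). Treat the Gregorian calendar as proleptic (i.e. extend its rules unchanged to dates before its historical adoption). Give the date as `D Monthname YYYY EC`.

4 Tikimt 461 EC

Julian Day Number of the source date = 1892269.
Converting JDN 1892269 to the Ethiopian calendar gives 4 Tikimt 461 EC.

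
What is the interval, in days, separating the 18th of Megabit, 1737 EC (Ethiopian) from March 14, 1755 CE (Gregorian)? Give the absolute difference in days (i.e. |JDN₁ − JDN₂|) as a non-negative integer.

3641

JDN of the first date = 2358492.
JDN of the second date = 2362133.
|2362133 − 2358492| = 3641.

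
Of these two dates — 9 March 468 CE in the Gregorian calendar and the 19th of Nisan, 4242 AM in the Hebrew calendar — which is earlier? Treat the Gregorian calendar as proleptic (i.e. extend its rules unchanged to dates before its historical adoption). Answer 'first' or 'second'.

The two dates have Julian Day Numbers 1892062 and 1897191 respectively.
Since 1892062 < 1897191, the first date comes first.

first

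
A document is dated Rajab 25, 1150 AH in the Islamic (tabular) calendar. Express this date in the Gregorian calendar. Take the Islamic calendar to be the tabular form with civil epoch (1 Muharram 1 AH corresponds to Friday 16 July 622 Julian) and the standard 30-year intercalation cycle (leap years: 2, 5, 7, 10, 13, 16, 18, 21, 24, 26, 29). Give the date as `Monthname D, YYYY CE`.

Julian Day Number of the source date = 2355808.
Converting JDN 2355808 to the Gregorian calendar gives 18 November 1737 CE.

November 18, 1737 CE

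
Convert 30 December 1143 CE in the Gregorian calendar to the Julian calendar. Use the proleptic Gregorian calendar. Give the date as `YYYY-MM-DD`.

For dates in this range the Gregorian date is 7 days ahead of the Julian.
30 December 1143 Gregorian − 7 days → 23 December 1143 Julian.

1143-12-23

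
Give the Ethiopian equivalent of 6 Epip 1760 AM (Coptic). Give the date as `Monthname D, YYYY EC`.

Both dates share Julian Day Number 2467810; in the Ethiopian calendar that is 6 Hamle 2036 EC.

Hamle 6, 2036 EC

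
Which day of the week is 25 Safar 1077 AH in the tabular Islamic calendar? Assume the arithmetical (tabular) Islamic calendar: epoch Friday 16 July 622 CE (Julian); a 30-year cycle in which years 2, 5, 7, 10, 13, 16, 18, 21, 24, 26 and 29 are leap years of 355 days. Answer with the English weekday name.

Friday

Equivalently 27 August 1666 Gregorian, JDN 2329793.
JDN 2329793 mod 7 = 4, and JDN 0 was a Monday, so this is a Friday.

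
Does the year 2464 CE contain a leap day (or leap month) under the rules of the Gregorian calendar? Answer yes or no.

2464 is divisible by 4 and not by 100, so it is a leap year.

yes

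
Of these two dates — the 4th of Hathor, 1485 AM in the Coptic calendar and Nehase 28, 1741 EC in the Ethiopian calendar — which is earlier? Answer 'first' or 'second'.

First date → JDN 2367124; second date → JDN 2360113.
JDN 2360113 < JDN 2367124, so the second date is earlier.

second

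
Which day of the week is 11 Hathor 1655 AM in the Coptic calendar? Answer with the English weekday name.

In the Gregorian calendar this is 20 November 1938 (JDN 2429223).
JDN 2429223 mod 7 = 6, and JDN 0 was a Monday, so this is a Sunday.

Sunday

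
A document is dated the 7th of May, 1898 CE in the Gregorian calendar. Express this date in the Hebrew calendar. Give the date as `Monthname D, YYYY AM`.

Julian Day Number of the source date = 2414417.
Converting JDN 2414417 to the Hebrew calendar gives 15 Iyar 5658 AM.

Iyar 15, 5658 AM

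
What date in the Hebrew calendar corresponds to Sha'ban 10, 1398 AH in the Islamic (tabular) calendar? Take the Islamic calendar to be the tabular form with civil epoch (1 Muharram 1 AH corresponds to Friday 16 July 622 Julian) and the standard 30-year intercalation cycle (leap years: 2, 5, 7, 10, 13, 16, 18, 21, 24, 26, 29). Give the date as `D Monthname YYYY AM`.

Julian Day Number of the source date = 2443706.
Converting JDN 2443706 to the Hebrew calendar gives 11 Tammuz 5738 AM.

11 Tammuz 5738 AM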